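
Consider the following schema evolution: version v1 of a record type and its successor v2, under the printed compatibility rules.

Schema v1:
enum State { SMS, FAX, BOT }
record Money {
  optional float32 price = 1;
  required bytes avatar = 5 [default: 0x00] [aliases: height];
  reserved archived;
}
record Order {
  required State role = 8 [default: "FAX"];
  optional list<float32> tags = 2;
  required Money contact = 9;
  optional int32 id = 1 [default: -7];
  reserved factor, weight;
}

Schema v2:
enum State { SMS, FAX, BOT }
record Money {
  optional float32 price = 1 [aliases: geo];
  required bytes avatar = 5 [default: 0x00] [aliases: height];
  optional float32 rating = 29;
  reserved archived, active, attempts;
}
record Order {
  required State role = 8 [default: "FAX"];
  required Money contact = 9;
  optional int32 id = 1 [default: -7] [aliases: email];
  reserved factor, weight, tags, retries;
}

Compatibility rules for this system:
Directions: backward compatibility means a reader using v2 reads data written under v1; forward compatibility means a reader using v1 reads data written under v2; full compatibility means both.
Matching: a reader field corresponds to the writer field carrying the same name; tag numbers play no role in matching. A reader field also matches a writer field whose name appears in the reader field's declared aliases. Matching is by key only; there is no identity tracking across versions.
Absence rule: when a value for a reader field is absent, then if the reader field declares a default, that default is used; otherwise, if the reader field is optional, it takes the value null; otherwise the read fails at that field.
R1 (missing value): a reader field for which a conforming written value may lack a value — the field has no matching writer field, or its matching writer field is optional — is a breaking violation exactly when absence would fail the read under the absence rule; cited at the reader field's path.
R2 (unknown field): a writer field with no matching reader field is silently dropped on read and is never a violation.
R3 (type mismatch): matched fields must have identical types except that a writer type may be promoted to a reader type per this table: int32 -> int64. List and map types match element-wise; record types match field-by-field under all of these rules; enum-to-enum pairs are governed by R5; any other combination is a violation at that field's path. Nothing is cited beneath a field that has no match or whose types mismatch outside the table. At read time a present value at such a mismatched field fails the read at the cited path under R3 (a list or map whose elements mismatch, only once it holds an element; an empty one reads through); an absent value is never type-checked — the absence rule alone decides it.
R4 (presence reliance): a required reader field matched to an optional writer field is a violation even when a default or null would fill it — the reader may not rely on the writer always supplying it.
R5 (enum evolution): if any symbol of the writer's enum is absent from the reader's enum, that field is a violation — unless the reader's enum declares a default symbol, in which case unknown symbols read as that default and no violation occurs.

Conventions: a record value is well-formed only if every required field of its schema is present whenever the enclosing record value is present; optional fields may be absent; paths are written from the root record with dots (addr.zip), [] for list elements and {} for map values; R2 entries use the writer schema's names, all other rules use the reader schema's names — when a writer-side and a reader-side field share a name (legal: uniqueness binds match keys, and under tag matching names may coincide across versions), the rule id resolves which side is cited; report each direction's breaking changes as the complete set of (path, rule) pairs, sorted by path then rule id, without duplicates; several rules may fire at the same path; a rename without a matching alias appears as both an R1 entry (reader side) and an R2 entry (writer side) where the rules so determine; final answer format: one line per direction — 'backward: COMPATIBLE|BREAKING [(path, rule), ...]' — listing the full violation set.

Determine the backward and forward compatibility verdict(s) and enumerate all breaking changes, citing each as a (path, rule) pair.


arrows below run writer -> reader for Order
checking backward for Order: reader v2 against writer v1:
  role: State -> State, writer required; from role
  contact: Money -> Money, writer required; from contact
  id: int32 -> int32, writer optional; from id
  writer tags: unknown to reader
  contact.price: float32 -> float32, writer optional; from contact.price
  contact.avatar: bytes -> bytes, writer required; from contact.avatar
  contact.rating: no writer match
  => no violations; backward on Order: COMPATIBLE
checking forward for Order: reader v1 against writer v2:
  role: State -> State, writer required; from role
  tags: no writer match
  contact: Money -> Money, writer required; from contact
  id: int32 -> int32, writer optional; from id
  contact.price: float32 -> float32, writer optional; from contact.price
  contact.avatar: bytes -> bytes, writer required; from contact.avatar
  writer contact.rating: unknown to reader
  => no violations; forward on Order: COMPATIBLE

backward: COMPATIBLE []; forward: COMPATIBLE []


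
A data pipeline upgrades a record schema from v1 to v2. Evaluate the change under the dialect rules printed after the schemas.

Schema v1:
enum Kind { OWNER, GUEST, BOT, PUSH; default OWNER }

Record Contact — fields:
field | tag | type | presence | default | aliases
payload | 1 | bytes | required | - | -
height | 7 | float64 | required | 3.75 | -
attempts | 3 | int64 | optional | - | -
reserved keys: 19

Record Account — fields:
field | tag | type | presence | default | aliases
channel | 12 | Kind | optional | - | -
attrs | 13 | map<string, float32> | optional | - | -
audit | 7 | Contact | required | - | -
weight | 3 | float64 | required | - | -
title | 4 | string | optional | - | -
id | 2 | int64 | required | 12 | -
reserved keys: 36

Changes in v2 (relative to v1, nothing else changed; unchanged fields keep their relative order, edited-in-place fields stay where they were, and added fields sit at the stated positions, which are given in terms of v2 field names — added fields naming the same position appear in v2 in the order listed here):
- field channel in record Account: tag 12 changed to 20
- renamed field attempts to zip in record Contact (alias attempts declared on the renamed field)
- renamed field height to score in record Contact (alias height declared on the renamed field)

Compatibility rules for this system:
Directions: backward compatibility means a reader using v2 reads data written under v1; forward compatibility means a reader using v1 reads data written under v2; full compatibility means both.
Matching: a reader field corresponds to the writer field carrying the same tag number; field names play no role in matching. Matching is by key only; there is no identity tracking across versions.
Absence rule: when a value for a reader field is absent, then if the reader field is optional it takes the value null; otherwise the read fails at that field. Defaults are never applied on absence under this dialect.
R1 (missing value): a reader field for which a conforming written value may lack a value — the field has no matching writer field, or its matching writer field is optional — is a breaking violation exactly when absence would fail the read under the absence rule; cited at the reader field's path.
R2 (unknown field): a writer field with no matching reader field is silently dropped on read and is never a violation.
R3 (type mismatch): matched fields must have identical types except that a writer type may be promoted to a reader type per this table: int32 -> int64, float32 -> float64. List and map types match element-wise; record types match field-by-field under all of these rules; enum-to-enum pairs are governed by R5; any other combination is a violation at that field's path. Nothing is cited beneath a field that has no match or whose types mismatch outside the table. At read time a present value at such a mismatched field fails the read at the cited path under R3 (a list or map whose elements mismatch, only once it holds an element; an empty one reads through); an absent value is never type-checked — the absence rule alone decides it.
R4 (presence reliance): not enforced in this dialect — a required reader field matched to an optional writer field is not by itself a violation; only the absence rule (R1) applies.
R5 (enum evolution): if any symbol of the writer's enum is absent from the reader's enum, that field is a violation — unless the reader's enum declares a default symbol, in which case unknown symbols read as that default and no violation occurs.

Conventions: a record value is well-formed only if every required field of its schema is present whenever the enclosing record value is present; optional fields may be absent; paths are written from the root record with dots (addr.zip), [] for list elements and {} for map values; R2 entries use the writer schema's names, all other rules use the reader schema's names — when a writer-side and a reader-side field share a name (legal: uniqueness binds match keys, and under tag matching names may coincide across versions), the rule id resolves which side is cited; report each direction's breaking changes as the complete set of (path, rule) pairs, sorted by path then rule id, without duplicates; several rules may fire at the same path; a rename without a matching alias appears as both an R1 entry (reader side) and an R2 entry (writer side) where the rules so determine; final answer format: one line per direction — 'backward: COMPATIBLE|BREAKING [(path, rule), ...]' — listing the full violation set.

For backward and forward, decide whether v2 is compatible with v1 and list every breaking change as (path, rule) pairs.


backward: COMPATIBLE []; forward: COMPATIBLE []

in Account below, arrows point writer -> reader
backward for Account (reader v2, writer v1):
  no writer field matches reader channel
  writer optional, map<string, float32> -> map<string, float32>: reader attrs maps from writer attrs
  writer required, Contact -> Contact: reader audit maps from writer audit
  writer required, float64 -> float64: reader weight maps from writer weight
  writer optional, string -> string: reader title maps from writer title
  writer required, int64 -> int64: reader id maps from writer id
  writer field channel has no reader counterpart
  writer required, bytes -> bytes: reader audit.payload maps from writer audit.payload
  writer required, float64 -> float64: reader audit.score maps from writer audit.height
  writer optional, int64 -> int64: reader audit.zip maps from writer audit.attempts
  => backward: COMPATIBLE
forward for Account (reader v1, writer v2):
  no writer field matches reader channel
  writer optional, map<string, float32> -> map<string, float32>: reader attrs maps from writer attrs
  writer required, Contact -> Contact: reader audit maps from writer audit
  writer required, float64 -> float64: reader weight maps from writer weight
  writer optional, string -> string: reader title maps from writer title
  writer required, int64 -> int64: reader id maps from writer id
  writer field channel has no reader counterpart
  writer required, bytes -> bytes: reader audit.payload maps from writer audit.payload
  writer required, float64 -> float64: reader audit.height maps from writer audit.score
  writer optional, int64 -> int64: reader audit.attempts maps from writer audit.zip
  => forward: COMPATIBLE


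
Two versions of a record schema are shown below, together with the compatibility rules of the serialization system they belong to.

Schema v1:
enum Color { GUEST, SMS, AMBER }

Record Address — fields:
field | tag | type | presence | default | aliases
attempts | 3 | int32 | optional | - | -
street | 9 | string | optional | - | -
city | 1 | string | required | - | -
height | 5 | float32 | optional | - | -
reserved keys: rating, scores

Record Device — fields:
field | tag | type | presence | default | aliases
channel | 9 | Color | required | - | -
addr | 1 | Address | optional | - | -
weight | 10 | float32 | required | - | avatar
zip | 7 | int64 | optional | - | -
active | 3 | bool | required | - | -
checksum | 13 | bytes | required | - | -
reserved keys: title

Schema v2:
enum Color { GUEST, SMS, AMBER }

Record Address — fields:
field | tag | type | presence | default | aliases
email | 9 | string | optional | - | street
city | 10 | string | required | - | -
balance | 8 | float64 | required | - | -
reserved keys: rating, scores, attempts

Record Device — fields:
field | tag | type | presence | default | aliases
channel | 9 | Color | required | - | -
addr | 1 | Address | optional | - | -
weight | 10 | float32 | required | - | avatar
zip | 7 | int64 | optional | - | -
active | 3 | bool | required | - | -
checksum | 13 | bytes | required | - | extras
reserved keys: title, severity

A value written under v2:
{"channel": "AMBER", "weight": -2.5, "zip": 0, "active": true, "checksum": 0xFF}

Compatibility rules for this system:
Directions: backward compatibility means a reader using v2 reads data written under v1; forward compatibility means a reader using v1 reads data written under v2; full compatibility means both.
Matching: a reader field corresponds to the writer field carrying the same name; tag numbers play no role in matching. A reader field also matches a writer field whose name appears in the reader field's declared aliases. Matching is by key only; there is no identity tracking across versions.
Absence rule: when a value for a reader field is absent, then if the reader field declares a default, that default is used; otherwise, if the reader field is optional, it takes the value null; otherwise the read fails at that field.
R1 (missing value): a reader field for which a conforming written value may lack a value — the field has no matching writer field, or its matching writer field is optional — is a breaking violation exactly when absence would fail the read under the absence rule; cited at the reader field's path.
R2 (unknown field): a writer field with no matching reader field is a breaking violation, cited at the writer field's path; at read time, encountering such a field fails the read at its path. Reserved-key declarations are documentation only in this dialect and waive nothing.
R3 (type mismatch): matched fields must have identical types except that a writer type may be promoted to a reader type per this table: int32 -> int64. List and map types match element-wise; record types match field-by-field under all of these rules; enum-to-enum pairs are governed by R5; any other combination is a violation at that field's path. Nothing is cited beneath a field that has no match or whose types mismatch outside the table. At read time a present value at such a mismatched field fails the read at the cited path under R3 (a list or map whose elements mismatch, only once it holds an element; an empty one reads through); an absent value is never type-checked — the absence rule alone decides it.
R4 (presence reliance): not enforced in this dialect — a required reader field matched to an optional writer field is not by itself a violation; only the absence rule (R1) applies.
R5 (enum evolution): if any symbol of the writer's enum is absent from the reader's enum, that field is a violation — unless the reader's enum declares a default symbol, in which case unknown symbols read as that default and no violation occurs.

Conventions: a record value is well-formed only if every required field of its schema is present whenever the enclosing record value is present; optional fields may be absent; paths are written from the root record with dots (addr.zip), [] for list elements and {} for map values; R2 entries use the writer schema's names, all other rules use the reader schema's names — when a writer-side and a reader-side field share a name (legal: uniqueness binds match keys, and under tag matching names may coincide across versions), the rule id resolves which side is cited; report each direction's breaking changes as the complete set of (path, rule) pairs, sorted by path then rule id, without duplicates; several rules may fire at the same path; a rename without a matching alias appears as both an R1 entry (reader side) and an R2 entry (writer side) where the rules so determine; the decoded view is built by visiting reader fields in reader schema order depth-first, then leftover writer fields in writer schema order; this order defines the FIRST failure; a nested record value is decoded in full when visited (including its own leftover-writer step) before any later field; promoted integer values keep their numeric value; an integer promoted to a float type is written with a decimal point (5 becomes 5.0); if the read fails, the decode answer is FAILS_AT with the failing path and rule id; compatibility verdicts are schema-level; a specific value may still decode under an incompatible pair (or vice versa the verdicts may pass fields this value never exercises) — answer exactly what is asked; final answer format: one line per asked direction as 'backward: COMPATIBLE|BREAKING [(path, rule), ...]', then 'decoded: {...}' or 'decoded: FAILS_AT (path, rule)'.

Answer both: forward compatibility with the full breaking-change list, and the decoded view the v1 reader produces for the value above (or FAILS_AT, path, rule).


forward: BREAKING [(addr.balance, R2), (addr.email, R2)]; decoded: {"channel": "AMBER", "addr": null, "weight": -2.5, "zip": 0, "active": true, "checksum": 0xFF}

in Device below, arrows point writer -> reader
checking forward for Device: reader v1 against writer v2:
  channel <- channel (Color -> Color, writer required)
  addr <- addr (Address -> Address, writer optional)
  weight <- weight (float32 -> float32, writer required)
  zip <- zip (int64 -> int64, writer optional)
  active <- active (bool -> bool, writer required)
  checksum <- checksum (bytes -> bytes, writer required)
  addr.attempts: no writer match
  addr.street: no writer match
  addr.city <- addr.city (string -> string, writer required)
  addr.height: no writer match
  writer addr.email: unknown to reader
  writer addr.balance: unknown to reader
  violation R2 at addr.balance
  violation R2 at addr.email
  => forward: BREAKING (2)
decode (reader v1):
  channel := "AMBER"
  addr := null (not supplied -> null)
  weight := -2.5
  zip := 0
  active := true
  checksum := 0xFF
  => decoded: {"channel": "AMBER", "addr": null, "weight": -2.5, "zip": 0, "active": true, "checksum": 0xFF}
diffs on Device not affecting the asked answer:
  removed field attempts from record Address (its key "attempts" joins the reserved list) -> fires only in the backward direction of Device, which is not asked here
  removed field height from record Address -> fires only in the backward direction of Device, which is not asked here
  field city in record Address: tag 1 changed to 10 -> no rule fires on it in Device's dialect; the asked verdict holds


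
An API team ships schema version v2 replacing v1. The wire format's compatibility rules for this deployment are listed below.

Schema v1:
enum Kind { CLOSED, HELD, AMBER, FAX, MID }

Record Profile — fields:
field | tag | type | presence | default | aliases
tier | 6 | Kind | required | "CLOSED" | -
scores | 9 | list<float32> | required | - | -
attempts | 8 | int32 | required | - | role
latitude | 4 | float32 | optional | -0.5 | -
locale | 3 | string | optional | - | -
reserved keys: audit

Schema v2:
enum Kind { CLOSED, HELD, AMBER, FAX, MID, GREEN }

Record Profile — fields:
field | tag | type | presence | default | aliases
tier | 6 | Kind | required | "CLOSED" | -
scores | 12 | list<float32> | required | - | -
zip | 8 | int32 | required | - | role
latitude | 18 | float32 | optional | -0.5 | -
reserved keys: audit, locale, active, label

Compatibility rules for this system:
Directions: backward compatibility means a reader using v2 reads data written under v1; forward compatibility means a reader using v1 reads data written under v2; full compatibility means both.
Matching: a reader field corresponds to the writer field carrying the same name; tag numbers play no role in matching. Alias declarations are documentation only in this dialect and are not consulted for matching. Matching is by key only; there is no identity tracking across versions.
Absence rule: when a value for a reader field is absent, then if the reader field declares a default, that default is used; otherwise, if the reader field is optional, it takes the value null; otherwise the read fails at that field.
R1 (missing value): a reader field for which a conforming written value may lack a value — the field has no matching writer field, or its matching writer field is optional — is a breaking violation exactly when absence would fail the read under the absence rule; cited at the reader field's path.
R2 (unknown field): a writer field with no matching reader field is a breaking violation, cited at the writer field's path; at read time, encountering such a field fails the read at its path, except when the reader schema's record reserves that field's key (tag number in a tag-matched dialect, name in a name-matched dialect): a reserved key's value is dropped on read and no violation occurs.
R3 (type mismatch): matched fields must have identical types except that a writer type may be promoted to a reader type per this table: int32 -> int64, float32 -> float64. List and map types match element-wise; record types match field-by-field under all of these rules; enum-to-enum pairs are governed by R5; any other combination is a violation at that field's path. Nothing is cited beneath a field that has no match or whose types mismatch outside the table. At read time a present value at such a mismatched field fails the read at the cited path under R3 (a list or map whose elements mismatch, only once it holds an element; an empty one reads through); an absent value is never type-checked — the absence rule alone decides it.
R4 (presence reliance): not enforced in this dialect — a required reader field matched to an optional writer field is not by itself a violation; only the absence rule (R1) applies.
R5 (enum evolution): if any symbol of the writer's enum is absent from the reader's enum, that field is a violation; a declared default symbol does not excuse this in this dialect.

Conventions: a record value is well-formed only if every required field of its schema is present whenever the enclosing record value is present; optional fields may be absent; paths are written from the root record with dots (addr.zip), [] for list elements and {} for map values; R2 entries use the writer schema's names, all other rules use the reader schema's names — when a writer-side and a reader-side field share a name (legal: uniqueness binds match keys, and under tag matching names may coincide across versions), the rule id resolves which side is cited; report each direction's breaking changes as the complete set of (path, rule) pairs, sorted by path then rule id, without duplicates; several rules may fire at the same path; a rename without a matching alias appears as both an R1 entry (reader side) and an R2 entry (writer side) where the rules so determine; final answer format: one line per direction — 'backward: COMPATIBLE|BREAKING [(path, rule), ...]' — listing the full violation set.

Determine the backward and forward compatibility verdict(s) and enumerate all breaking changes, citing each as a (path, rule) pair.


backward: BREAKING [(attempts, R2), (zip, R1)]; forward: BREAKING [(attempts, R1), (tier, R5), (zip, R2)]

arrows below run writer -> reader for Profile
backward for Profile (reader v2, writer v1):
  writer required, Kind -> Kind: reader tier maps from writer tier
  writer required, list<float32> -> list<float32>: reader scores maps from writer scores
  zip has no writer counterpart
  writer optional, float32 -> float32: reader latitude maps from writer latitude
  writer field attempts has no reader counterpart
  writer field locale has no reader counterpart
  breaking: (attempts, R2)
  breaking: (zip, R1)
  backward on Profile therefore BREAKING (2)
forward for Profile (reader v1, writer v2):
  writer required, Kind -> Kind: reader tier maps from writer tier
  writer required, list<float32> -> list<float32>: reader scores maps from writer scores
  attempts has no writer counterpart
  writer optional, float32 -> float32: reader latitude maps from writer latitude
  locale has no writer counterpart
  writer field zip has no reader counterpart
  breaking: (attempts, R1)
  breaking: (tier, R5)
  breaking: (zip, R2)
  forward on Profile therefore BREAKING (3)


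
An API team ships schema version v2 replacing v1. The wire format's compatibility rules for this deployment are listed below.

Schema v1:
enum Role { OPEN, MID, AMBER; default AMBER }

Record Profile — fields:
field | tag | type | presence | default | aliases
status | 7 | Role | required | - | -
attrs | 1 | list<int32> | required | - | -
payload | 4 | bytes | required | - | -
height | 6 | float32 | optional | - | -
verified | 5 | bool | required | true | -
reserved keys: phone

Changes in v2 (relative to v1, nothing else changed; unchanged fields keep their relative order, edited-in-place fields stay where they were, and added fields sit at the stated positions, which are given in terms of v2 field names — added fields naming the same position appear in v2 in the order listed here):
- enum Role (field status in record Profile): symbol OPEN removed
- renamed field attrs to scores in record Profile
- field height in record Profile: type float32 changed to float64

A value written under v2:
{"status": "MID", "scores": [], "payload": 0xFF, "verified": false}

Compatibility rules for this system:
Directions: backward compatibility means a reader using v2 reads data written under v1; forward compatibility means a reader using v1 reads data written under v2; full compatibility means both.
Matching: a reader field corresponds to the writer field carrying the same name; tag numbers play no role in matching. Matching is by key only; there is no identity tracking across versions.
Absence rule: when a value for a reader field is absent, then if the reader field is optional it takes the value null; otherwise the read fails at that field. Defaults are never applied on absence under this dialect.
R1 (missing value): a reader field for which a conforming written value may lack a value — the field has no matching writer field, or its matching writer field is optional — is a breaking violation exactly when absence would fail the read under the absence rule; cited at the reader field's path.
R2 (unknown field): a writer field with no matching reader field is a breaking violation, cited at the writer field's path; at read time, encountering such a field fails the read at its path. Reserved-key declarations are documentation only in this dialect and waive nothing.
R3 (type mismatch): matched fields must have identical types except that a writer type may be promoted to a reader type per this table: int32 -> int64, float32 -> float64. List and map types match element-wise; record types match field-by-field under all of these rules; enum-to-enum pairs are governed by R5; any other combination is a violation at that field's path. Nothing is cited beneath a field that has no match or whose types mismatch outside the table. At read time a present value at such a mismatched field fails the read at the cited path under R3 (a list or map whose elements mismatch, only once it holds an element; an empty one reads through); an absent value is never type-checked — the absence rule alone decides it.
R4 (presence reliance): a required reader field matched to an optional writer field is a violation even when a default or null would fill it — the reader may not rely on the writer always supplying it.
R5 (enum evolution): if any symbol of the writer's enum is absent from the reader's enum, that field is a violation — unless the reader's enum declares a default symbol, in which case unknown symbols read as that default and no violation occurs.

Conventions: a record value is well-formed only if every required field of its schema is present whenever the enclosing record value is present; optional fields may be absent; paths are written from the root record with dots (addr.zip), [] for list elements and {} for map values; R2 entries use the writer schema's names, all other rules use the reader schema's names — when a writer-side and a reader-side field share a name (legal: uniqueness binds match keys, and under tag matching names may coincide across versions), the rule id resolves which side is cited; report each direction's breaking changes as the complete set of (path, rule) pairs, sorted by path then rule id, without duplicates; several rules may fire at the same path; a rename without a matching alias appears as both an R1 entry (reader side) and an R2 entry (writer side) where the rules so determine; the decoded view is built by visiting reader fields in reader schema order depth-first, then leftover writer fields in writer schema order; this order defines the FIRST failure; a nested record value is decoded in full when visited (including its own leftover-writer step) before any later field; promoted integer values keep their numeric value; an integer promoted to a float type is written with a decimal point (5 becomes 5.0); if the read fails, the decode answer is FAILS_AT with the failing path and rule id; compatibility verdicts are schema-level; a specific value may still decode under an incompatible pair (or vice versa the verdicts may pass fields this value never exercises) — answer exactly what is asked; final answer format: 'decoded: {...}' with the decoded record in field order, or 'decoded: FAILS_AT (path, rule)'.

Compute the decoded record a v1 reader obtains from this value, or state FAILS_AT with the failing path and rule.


decoded: FAILS_AT (attrs, R1)

arrows below run writer -> reader for Profile
decoding the Profile value with the v1 reader:
  status := "MID"
  read fails at attrs under R1 (no fill)
  => FAILS_AT (attrs, R1)
ruling out the remaining Profile differences:
  enum Role (field status in record Profile): symbol OPEN removed -> triggers nothing under the printed rules; the Profile answer is the same either way
  field height in record Profile: type float32 changed to float64 -> matters for Profile compatibility verdicts, not for this value's decode


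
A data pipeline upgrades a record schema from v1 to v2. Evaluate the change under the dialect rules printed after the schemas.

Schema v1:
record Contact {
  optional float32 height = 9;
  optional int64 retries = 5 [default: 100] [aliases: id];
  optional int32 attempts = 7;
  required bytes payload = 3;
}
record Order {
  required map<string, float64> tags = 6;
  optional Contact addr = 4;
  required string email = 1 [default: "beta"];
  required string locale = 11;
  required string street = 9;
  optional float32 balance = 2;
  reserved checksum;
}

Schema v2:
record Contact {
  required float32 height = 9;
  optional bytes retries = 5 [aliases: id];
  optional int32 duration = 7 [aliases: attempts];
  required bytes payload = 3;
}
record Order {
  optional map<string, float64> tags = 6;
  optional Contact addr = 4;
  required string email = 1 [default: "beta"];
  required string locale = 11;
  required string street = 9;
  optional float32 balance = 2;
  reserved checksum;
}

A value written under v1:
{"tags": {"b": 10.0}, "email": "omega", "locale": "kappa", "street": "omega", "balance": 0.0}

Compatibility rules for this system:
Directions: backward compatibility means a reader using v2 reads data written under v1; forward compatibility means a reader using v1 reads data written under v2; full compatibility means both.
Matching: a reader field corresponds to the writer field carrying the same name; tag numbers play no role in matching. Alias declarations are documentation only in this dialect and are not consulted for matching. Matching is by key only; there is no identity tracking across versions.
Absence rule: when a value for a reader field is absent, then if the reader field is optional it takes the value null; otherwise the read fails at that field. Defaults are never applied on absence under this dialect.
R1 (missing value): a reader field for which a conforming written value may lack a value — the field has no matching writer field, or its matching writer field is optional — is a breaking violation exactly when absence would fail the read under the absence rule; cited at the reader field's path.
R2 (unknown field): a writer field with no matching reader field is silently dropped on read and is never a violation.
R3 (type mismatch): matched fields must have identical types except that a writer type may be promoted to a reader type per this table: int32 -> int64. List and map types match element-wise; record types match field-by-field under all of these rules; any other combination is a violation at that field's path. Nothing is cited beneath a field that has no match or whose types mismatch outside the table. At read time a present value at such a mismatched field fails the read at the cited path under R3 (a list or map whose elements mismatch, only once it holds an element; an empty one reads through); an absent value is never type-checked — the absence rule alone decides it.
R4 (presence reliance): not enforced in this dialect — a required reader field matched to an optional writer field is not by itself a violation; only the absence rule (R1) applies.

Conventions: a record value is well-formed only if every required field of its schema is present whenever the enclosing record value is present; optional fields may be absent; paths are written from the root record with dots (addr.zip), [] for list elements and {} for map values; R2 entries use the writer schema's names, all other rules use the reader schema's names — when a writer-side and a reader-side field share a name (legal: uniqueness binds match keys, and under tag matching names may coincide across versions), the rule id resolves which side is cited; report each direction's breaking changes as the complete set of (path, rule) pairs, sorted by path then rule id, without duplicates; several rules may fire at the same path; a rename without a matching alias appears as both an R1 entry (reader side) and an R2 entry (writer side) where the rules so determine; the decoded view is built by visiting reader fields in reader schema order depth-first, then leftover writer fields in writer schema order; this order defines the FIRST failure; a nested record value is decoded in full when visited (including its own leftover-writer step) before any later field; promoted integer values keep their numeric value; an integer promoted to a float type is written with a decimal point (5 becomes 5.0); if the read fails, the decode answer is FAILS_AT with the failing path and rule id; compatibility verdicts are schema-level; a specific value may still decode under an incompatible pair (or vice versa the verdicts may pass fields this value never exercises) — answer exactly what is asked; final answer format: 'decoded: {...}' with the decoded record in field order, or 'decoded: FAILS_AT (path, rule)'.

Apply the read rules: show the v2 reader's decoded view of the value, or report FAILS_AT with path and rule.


each type pair in Order: writer, then reader
decode (reader v2):
  tags := {"b": 10.0}
  addr := null (not supplied -> null)
  email := "omega"
  locale := "kappa"
  street := "omega"
  balance := 0.0
  => decoded: {"tags": {"b": 10.0}, "addr": null, "email": "omega", "locale": "kappa", "street": "omega", "balance": 0.0}
checking off the Order differences that do not matter here:
  field retries in record Contact: type int64 changed to bytes (its default is dropped) -> changes Order's schema-level verdicts only — the decode of this value is the same
  field height in record Contact: optional changed to required -> changes Order's schema-level verdicts only — the decode of this value is the same
  field tags in record Order: required changed to optional -> changes Order's schema-level verdicts only — the decode of this value is the same
  renamed field attempts to duration in record Contact (alias attempts declared on the renamed field) -> fires no rule on Order under this dialect and leaves the result unchanged

decoded: {"tags": {"b": 10.0}, "addr": null, "email": "omega", "locale": "kappa", "street": "omega", "balance": 0.0}


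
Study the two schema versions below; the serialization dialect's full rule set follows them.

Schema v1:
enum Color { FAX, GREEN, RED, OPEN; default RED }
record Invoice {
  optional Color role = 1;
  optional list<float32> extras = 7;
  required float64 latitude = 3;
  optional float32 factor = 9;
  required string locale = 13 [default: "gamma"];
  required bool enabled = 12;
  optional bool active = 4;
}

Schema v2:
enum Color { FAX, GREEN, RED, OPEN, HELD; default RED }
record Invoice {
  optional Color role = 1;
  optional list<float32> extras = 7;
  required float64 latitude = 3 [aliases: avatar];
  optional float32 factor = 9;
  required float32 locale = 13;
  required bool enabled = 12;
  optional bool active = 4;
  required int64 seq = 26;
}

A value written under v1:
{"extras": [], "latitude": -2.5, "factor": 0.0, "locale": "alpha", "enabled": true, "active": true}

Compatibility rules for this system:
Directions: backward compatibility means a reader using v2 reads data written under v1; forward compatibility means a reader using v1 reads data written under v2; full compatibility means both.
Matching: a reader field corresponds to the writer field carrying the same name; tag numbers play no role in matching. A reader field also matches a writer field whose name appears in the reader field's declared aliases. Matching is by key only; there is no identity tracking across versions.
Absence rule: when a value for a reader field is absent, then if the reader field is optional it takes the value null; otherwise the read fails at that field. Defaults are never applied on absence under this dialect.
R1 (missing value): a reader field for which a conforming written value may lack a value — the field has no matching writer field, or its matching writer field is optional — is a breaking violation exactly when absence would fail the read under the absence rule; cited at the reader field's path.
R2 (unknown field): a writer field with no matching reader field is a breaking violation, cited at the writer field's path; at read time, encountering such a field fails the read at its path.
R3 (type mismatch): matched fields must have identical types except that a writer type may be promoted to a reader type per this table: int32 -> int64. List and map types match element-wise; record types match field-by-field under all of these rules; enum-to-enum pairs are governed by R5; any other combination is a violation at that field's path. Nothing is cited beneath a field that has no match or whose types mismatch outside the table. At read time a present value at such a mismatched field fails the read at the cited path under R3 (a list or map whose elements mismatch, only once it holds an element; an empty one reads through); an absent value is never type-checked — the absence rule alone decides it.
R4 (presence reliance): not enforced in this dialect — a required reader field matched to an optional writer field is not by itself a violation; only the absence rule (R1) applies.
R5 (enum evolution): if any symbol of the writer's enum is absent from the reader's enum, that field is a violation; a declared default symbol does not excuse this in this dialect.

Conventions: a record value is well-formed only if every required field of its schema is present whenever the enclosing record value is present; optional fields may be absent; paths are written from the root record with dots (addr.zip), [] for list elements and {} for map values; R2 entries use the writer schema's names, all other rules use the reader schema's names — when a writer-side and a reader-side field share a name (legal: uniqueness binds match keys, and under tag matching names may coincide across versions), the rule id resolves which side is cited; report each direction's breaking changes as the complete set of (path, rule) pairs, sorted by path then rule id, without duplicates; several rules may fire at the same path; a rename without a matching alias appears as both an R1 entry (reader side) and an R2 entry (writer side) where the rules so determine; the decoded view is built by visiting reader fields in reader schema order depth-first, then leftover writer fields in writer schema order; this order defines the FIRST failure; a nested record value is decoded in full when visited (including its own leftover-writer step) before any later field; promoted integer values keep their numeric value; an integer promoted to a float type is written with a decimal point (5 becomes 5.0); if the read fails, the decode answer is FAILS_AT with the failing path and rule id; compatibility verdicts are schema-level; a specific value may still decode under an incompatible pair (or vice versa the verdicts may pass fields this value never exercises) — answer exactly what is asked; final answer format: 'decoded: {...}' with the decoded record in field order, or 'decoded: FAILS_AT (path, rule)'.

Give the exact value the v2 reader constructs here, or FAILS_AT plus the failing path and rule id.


decoded: FAILS_AT (locale, R3)

each type pair in Invoice: writer, then reader
decoding the Invoice value with the v2 reader:
  role := null (missing; optional => null)
  extras := []
  latitude := -2.5
  factor := 0.0
  read fails at locale under R3
  => FAILS_AT (locale, R3)
ruling out the remaining Invoice differences:
  added field seq to record Invoice: required int64, tag 26 (in v2 it sits last) -> a verdict-level change on Invoice — the shown value reads the same
  enum Color (field role in record Invoice): symbol HELD added -> a verdict-level change on Invoice — the shown value reads the same
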